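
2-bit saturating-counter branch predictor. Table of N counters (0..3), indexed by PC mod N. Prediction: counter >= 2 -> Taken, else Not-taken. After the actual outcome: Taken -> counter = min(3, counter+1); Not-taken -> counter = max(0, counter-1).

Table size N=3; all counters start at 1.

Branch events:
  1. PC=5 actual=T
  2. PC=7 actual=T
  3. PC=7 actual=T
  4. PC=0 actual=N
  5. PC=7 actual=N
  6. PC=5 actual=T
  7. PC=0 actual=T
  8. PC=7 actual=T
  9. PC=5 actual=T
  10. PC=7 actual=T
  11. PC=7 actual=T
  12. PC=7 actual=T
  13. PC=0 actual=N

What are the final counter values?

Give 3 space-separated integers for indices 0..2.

Ev 1: PC=5 idx=2 pred=N actual=T -> ctr[2]=2
Ev 2: PC=7 idx=1 pred=N actual=T -> ctr[1]=2
Ev 3: PC=7 idx=1 pred=T actual=T -> ctr[1]=3
Ev 4: PC=0 idx=0 pred=N actual=N -> ctr[0]=0
Ev 5: PC=7 idx=1 pred=T actual=N -> ctr[1]=2
Ev 6: PC=5 idx=2 pred=T actual=T -> ctr[2]=3
Ev 7: PC=0 idx=0 pred=N actual=T -> ctr[0]=1
Ev 8: PC=7 idx=1 pred=T actual=T -> ctr[1]=3
Ev 9: PC=5 idx=2 pred=T actual=T -> ctr[2]=3
Ev 10: PC=7 idx=1 pred=T actual=T -> ctr[1]=3
Ev 11: PC=7 idx=1 pred=T actual=T -> ctr[1]=3
Ev 12: PC=7 idx=1 pred=T actual=T -> ctr[1]=3
Ev 13: PC=0 idx=0 pred=N actual=N -> ctr[0]=0

Answer: 0 3 3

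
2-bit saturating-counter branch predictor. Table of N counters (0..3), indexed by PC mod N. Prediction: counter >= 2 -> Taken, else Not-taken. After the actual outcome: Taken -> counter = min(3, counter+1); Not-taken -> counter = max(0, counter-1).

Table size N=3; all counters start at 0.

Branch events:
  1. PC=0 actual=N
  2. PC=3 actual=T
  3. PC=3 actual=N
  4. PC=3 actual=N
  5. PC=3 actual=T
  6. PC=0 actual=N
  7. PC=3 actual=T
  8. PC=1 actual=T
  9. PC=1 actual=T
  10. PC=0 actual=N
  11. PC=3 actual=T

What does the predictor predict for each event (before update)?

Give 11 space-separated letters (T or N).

Answer: N N N N N N N N N N N

Derivation:
Ev 1: PC=0 idx=0 pred=N actual=N -> ctr[0]=0
Ev 2: PC=3 idx=0 pred=N actual=T -> ctr[0]=1
Ev 3: PC=3 idx=0 pred=N actual=N -> ctr[0]=0
Ev 4: PC=3 idx=0 pred=N actual=N -> ctr[0]=0
Ev 5: PC=3 idx=0 pred=N actual=T -> ctr[0]=1
Ev 6: PC=0 idx=0 pred=N actual=N -> ctr[0]=0
Ev 7: PC=3 idx=0 pred=N actual=T -> ctr[0]=1
Ev 8: PC=1 idx=1 pred=N actual=T -> ctr[1]=1
Ev 9: PC=1 idx=1 pred=N actual=T -> ctr[1]=2
Ev 10: PC=0 idx=0 pred=N actual=N -> ctr[0]=0
Ev 11: PC=3 idx=0 pred=N actual=T -> ctr[0]=1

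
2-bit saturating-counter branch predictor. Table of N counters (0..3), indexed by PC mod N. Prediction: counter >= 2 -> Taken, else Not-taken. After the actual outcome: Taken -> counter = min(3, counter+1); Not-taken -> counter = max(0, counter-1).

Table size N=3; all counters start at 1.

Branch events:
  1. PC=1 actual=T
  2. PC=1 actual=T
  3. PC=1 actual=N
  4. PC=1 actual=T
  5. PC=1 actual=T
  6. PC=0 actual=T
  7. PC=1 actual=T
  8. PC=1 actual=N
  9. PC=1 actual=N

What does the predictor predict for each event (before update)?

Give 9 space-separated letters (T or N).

Ev 1: PC=1 idx=1 pred=N actual=T -> ctr[1]=2
Ev 2: PC=1 idx=1 pred=T actual=T -> ctr[1]=3
Ev 3: PC=1 idx=1 pred=T actual=N -> ctr[1]=2
Ev 4: PC=1 idx=1 pred=T actual=T -> ctr[1]=3
Ev 5: PC=1 idx=1 pred=T actual=T -> ctr[1]=3
Ev 6: PC=0 idx=0 pred=N actual=T -> ctr[0]=2
Ev 7: PC=1 idx=1 pred=T actual=T -> ctr[1]=3
Ev 8: PC=1 idx=1 pred=T actual=N -> ctr[1]=2
Ev 9: PC=1 idx=1 pred=T actual=N -> ctr[1]=1

Answer: N T T T T N T T T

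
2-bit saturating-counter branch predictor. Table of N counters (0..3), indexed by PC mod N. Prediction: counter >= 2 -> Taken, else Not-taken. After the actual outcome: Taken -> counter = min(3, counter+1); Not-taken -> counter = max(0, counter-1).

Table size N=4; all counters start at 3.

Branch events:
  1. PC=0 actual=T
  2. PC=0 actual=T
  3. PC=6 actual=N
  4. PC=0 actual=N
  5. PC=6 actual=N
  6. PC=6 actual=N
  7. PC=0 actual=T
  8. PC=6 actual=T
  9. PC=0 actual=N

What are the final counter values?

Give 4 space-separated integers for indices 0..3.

Answer: 2 3 1 3

Derivation:
Ev 1: PC=0 idx=0 pred=T actual=T -> ctr[0]=3
Ev 2: PC=0 idx=0 pred=T actual=T -> ctr[0]=3
Ev 3: PC=6 idx=2 pred=T actual=N -> ctr[2]=2
Ev 4: PC=0 idx=0 pred=T actual=N -> ctr[0]=2
Ev 5: PC=6 idx=2 pred=T actual=N -> ctr[2]=1
Ev 6: PC=6 idx=2 pred=N actual=N -> ctr[2]=0
Ev 7: PC=0 idx=0 pred=T actual=T -> ctr[0]=3
Ev 8: PC=6 idx=2 pred=N actual=T -> ctr[2]=1
Ev 9: PC=0 idx=0 pred=T actual=N -> ctr[0]=2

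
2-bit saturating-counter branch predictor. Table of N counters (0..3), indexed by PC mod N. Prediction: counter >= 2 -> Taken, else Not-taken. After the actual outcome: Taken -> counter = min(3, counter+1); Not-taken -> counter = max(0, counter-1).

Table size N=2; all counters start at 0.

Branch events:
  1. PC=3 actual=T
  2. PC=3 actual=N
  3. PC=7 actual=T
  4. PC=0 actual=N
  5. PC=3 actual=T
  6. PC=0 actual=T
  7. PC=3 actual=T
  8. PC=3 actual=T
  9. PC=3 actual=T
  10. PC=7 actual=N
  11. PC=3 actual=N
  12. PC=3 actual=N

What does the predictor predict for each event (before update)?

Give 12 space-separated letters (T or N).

Answer: N N N N N N T T T T T N

Derivation:
Ev 1: PC=3 idx=1 pred=N actual=T -> ctr[1]=1
Ev 2: PC=3 idx=1 pred=N actual=N -> ctr[1]=0
Ev 3: PC=7 idx=1 pred=N actual=T -> ctr[1]=1
Ev 4: PC=0 idx=0 pred=N actual=N -> ctr[0]=0
Ev 5: PC=3 idx=1 pred=N actual=T -> ctr[1]=2
Ev 6: PC=0 idx=0 pred=N actual=T -> ctr[0]=1
Ev 7: PC=3 idx=1 pred=T actual=T -> ctr[1]=3
Ev 8: PC=3 idx=1 pred=T actual=T -> ctr[1]=3
Ev 9: PC=3 idx=1 pred=T actual=T -> ctr[1]=3
Ev 10: PC=7 idx=1 pred=T actual=N -> ctr[1]=2
Ev 11: PC=3 idx=1 pred=T actual=N -> ctr[1]=1
Ev 12: PC=3 idx=1 pred=N actual=N -> ctr[1]=0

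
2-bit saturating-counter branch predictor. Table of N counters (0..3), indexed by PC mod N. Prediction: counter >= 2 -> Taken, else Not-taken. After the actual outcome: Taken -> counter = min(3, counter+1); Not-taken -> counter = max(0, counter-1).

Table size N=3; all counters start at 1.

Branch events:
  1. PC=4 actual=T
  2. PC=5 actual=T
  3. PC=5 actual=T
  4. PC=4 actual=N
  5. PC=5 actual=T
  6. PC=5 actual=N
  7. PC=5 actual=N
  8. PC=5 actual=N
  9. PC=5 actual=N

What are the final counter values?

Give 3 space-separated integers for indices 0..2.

Answer: 1 1 0

Derivation:
Ev 1: PC=4 idx=1 pred=N actual=T -> ctr[1]=2
Ev 2: PC=5 idx=2 pred=N actual=T -> ctr[2]=2
Ev 3: PC=5 idx=2 pred=T actual=T -> ctr[2]=3
Ev 4: PC=4 idx=1 pred=T actual=N -> ctr[1]=1
Ev 5: PC=5 idx=2 pred=T actual=T -> ctr[2]=3
Ev 6: PC=5 idx=2 pred=T actual=N -> ctr[2]=2
Ev 7: PC=5 idx=2 pred=T actual=N -> ctr[2]=1
Ev 8: PC=5 idx=2 pred=N actual=N -> ctr[2]=0
Ev 9: PC=5 idx=2 pred=N actual=N -> ctr[2]=0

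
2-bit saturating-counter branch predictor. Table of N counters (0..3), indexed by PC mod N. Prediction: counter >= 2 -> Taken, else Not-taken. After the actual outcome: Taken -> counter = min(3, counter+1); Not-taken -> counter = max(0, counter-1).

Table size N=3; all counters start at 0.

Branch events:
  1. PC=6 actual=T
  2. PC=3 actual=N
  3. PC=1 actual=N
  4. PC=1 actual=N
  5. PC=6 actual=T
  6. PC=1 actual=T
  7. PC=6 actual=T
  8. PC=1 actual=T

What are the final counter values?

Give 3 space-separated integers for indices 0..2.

Ev 1: PC=6 idx=0 pred=N actual=T -> ctr[0]=1
Ev 2: PC=3 idx=0 pred=N actual=N -> ctr[0]=0
Ev 3: PC=1 idx=1 pred=N actual=N -> ctr[1]=0
Ev 4: PC=1 idx=1 pred=N actual=N -> ctr[1]=0
Ev 5: PC=6 idx=0 pred=N actual=T -> ctr[0]=1
Ev 6: PC=1 idx=1 pred=N actual=T -> ctr[1]=1
Ev 7: PC=6 idx=0 pred=N actual=T -> ctr[0]=2
Ev 8: PC=1 idx=1 pred=N actual=T -> ctr[1]=2

Answer: 2 2 0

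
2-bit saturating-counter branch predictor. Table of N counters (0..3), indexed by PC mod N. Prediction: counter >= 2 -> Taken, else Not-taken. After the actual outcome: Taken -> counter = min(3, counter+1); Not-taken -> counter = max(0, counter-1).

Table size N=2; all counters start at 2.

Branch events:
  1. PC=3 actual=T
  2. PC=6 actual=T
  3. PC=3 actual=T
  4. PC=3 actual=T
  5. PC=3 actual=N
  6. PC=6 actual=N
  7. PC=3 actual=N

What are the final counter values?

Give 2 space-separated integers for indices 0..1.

Ev 1: PC=3 idx=1 pred=T actual=T -> ctr[1]=3
Ev 2: PC=6 idx=0 pred=T actual=T -> ctr[0]=3
Ev 3: PC=3 idx=1 pred=T actual=T -> ctr[1]=3
Ev 4: PC=3 idx=1 pred=T actual=T -> ctr[1]=3
Ev 5: PC=3 idx=1 pred=T actual=N -> ctr[1]=2
Ev 6: PC=6 idx=0 pred=T actual=N -> ctr[0]=2
Ev 7: PC=3 idx=1 pred=T actual=N -> ctr[1]=1

Answer: 2 1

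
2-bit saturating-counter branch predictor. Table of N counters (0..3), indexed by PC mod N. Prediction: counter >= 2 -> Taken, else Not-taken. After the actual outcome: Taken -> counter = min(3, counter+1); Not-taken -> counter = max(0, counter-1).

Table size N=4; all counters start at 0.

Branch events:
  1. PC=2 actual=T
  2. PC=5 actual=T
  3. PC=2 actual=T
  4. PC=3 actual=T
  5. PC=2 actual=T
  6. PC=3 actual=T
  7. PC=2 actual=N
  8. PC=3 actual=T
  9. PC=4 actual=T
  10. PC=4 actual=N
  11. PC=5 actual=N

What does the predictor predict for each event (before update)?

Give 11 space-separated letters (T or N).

Ev 1: PC=2 idx=2 pred=N actual=T -> ctr[2]=1
Ev 2: PC=5 idx=1 pred=N actual=T -> ctr[1]=1
Ev 3: PC=2 idx=2 pred=N actual=T -> ctr[2]=2
Ev 4: PC=3 idx=3 pred=N actual=T -> ctr[3]=1
Ev 5: PC=2 idx=2 pred=T actual=T -> ctr[2]=3
Ev 6: PC=3 idx=3 pred=N actual=T -> ctr[3]=2
Ev 7: PC=2 idx=2 pred=T actual=N -> ctr[2]=2
Ev 8: PC=3 idx=3 pred=T actual=T -> ctr[3]=3
Ev 9: PC=4 idx=0 pred=N actual=T -> ctr[0]=1
Ev 10: PC=4 idx=0 pred=N actual=N -> ctr[0]=0
Ev 11: PC=5 idx=1 pred=N actual=N -> ctr[1]=0

Answer: N N N N T N T T N N N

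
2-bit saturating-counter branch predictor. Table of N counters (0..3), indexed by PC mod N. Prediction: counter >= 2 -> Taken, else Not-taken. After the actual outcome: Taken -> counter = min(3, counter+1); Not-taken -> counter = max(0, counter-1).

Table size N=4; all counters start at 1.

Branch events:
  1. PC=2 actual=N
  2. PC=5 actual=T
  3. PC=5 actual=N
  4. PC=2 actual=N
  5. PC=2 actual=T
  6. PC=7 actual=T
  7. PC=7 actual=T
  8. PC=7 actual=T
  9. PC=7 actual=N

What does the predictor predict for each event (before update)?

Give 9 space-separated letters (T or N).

Ev 1: PC=2 idx=2 pred=N actual=N -> ctr[2]=0
Ev 2: PC=5 idx=1 pred=N actual=T -> ctr[1]=2
Ev 3: PC=5 idx=1 pred=T actual=N -> ctr[1]=1
Ev 4: PC=2 idx=2 pred=N actual=N -> ctr[2]=0
Ev 5: PC=2 idx=2 pred=N actual=T -> ctr[2]=1
Ev 6: PC=7 idx=3 pred=N actual=T -> ctr[3]=2
Ev 7: PC=7 idx=3 pred=T actual=T -> ctr[3]=3
Ev 8: PC=7 idx=3 pred=T actual=T -> ctr[3]=3
Ev 9: PC=7 idx=3 pred=T actual=N -> ctr[3]=2

Answer: N N T N N N T T T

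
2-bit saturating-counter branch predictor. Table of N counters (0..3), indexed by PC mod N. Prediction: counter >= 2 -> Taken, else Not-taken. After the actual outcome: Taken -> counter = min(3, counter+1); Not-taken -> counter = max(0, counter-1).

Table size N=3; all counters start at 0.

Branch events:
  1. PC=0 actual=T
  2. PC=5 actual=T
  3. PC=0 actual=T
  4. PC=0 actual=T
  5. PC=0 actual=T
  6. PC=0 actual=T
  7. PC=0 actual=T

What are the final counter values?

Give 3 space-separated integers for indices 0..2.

Ev 1: PC=0 idx=0 pred=N actual=T -> ctr[0]=1
Ev 2: PC=5 idx=2 pred=N actual=T -> ctr[2]=1
Ev 3: PC=0 idx=0 pred=N actual=T -> ctr[0]=2
Ev 4: PC=0 idx=0 pred=T actual=T -> ctr[0]=3
Ev 5: PC=0 idx=0 pred=T actual=T -> ctr[0]=3
Ev 6: PC=0 idx=0 pred=T actual=T -> ctr[0]=3
Ev 7: PC=0 idx=0 pred=T actual=T -> ctr[0]=3

Answer: 3 0 1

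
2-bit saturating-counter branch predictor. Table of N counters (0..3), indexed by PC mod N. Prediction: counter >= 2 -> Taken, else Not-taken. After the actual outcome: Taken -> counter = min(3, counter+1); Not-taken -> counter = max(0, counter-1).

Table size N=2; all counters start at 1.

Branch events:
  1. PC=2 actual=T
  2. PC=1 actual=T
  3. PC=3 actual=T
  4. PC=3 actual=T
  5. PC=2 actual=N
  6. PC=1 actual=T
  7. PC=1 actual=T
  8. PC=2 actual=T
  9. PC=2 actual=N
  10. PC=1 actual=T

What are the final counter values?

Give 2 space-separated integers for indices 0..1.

Answer: 1 3

Derivation:
Ev 1: PC=2 idx=0 pred=N actual=T -> ctr[0]=2
Ev 2: PC=1 idx=1 pred=N actual=T -> ctr[1]=2
Ev 3: PC=3 idx=1 pred=T actual=T -> ctr[1]=3
Ev 4: PC=3 idx=1 pred=T actual=T -> ctr[1]=3
Ev 5: PC=2 idx=0 pred=T actual=N -> ctr[0]=1
Ev 6: PC=1 idx=1 pred=T actual=T -> ctr[1]=3
Ev 7: PC=1 idx=1 pred=T actual=T -> ctr[1]=3
Ev 8: PC=2 idx=0 pred=N actual=T -> ctr[0]=2
Ev 9: PC=2 idx=0 pred=T actual=N -> ctr[0]=1
Ev 10: PC=1 idx=1 pred=T actual=T -> ctr[1]=3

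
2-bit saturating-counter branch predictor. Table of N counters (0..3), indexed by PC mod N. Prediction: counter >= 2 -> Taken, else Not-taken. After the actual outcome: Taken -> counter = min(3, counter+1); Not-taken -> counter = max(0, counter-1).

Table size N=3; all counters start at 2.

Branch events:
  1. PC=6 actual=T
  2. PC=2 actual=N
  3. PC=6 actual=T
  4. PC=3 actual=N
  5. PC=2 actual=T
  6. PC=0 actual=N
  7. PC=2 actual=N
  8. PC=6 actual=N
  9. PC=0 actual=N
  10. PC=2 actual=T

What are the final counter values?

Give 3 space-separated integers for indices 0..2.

Ev 1: PC=6 idx=0 pred=T actual=T -> ctr[0]=3
Ev 2: PC=2 idx=2 pred=T actual=N -> ctr[2]=1
Ev 3: PC=6 idx=0 pred=T actual=T -> ctr[0]=3
Ev 4: PC=3 idx=0 pred=T actual=N -> ctr[0]=2
Ev 5: PC=2 idx=2 pred=N actual=T -> ctr[2]=2
Ev 6: PC=0 idx=0 pred=T actual=N -> ctr[0]=1
Ev 7: PC=2 idx=2 pred=T actual=N -> ctr[2]=1
Ev 8: PC=6 idx=0 pred=N actual=N -> ctr[0]=0
Ev 9: PC=0 idx=0 pred=N actual=N -> ctr[0]=0
Ev 10: PC=2 idx=2 pred=N actual=T -> ctr[2]=2

Answer: 0 2 2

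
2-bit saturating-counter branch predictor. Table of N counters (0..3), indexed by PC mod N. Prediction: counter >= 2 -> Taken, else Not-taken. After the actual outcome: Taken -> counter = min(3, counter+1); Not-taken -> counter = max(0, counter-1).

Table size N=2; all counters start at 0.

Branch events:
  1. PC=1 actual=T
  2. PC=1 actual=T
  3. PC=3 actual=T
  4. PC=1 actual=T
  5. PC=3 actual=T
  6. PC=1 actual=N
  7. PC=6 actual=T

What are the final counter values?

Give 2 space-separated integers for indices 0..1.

Answer: 1 2

Derivation:
Ev 1: PC=1 idx=1 pred=N actual=T -> ctr[1]=1
Ev 2: PC=1 idx=1 pred=N actual=T -> ctr[1]=2
Ev 3: PC=3 idx=1 pred=T actual=T -> ctr[1]=3
Ev 4: PC=1 idx=1 pred=T actual=T -> ctr[1]=3
Ev 5: PC=3 idx=1 pred=T actual=T -> ctr[1]=3
Ev 6: PC=1 idx=1 pred=T actual=N -> ctr[1]=2
Ev 7: PC=6 idx=0 pred=N actual=T -> ctr[0]=1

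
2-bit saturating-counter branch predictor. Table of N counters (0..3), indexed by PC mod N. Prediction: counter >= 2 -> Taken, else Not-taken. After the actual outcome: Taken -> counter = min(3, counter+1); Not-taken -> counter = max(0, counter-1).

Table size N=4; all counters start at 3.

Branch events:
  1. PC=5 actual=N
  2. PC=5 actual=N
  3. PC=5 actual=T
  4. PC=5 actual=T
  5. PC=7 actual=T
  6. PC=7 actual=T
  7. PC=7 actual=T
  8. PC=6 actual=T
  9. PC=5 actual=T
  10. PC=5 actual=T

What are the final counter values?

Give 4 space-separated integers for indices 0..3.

Answer: 3 3 3 3

Derivation:
Ev 1: PC=5 idx=1 pred=T actual=N -> ctr[1]=2
Ev 2: PC=5 idx=1 pred=T actual=N -> ctr[1]=1
Ev 3: PC=5 idx=1 pred=N actual=T -> ctr[1]=2
Ev 4: PC=5 idx=1 pred=T actual=T -> ctr[1]=3
Ev 5: PC=7 idx=3 pred=T actual=T -> ctr[3]=3
Ev 6: PC=7 idx=3 pred=T actual=T -> ctr[3]=3
Ev 7: PC=7 idx=3 pred=T actual=T -> ctr[3]=3
Ev 8: PC=6 idx=2 pred=T actual=T -> ctr[2]=3
Ev 9: PC=5 idx=1 pred=T actual=T -> ctr[1]=3
Ev 10: PC=5 idx=1 pred=T actual=T -> ctr[1]=3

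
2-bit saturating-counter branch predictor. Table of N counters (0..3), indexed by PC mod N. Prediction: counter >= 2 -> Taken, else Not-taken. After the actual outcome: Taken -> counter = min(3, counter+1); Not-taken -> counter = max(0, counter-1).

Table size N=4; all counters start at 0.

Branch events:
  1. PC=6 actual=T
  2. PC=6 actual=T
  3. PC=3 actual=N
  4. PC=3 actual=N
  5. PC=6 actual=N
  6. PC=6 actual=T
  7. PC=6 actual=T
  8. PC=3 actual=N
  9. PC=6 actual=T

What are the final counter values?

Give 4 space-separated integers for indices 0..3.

Answer: 0 0 3 0

Derivation:
Ev 1: PC=6 idx=2 pred=N actual=T -> ctr[2]=1
Ev 2: PC=6 idx=2 pred=N actual=T -> ctr[2]=2
Ev 3: PC=3 idx=3 pred=N actual=N -> ctr[3]=0
Ev 4: PC=3 idx=3 pred=N actual=N -> ctr[3]=0
Ev 5: PC=6 idx=2 pred=T actual=N -> ctr[2]=1
Ev 6: PC=6 idx=2 pred=N actual=T -> ctr[2]=2
Ev 7: PC=6 idx=2 pred=T actual=T -> ctr[2]=3
Ev 8: PC=3 idx=3 pred=N actual=N -> ctr[3]=0
Ev 9: PC=6 idx=2 pred=T actual=T -> ctr[2]=3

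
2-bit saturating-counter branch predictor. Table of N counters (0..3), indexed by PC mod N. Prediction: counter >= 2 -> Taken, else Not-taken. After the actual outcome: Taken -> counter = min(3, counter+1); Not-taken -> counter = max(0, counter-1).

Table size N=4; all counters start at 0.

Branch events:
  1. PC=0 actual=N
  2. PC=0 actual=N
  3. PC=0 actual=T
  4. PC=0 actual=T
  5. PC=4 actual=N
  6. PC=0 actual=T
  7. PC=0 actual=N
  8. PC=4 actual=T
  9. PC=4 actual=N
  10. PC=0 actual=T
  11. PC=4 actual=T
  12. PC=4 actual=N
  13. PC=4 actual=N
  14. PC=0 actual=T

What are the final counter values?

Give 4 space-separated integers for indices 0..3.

Answer: 2 0 0 0

Derivation:
Ev 1: PC=0 idx=0 pred=N actual=N -> ctr[0]=0
Ev 2: PC=0 idx=0 pred=N actual=N -> ctr[0]=0
Ev 3: PC=0 idx=0 pred=N actual=T -> ctr[0]=1
Ev 4: PC=0 idx=0 pred=N actual=T -> ctr[0]=2
Ev 5: PC=4 idx=0 pred=T actual=N -> ctr[0]=1
Ev 6: PC=0 idx=0 pred=N actual=T -> ctr[0]=2
Ev 7: PC=0 idx=0 pred=T actual=N -> ctr[0]=1
Ev 8: PC=4 idx=0 pred=N actual=T -> ctr[0]=2
Ev 9: PC=4 idx=0 pred=T actual=N -> ctr[0]=1
Ev 10: PC=0 idx=0 pred=N actual=T -> ctr[0]=2
Ev 11: PC=4 idx=0 pred=T actual=T -> ctr[0]=3
Ev 12: PC=4 idx=0 pred=T actual=N -> ctr[0]=2
Ev 13: PC=4 idx=0 pred=T actual=N -> ctr[0]=1
Ev 14: PC=0 idx=0 pred=N actual=T -> ctr[0]=2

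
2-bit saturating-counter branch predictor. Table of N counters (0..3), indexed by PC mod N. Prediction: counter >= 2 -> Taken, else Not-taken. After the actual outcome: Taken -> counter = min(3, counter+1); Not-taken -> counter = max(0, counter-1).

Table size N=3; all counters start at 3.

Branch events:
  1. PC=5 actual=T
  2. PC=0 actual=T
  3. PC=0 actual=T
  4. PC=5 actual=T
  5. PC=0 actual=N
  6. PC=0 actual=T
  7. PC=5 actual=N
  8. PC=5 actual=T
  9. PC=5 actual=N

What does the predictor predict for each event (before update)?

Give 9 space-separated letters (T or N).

Answer: T T T T T T T T T

Derivation:
Ev 1: PC=5 idx=2 pred=T actual=T -> ctr[2]=3
Ev 2: PC=0 idx=0 pred=T actual=T -> ctr[0]=3
Ev 3: PC=0 idx=0 pred=T actual=T -> ctr[0]=3
Ev 4: PC=5 idx=2 pred=T actual=T -> ctr[2]=3
Ev 5: PC=0 idx=0 pred=T actual=N -> ctr[0]=2
Ev 6: PC=0 idx=0 pred=T actual=T -> ctr[0]=3
Ev 7: PC=5 idx=2 pred=T actual=N -> ctr[2]=2
Ev 8: PC=5 idx=2 pred=T actual=T -> ctr[2]=3
Ev 9: PC=5 idx=2 pred=T actual=N -> ctr[2]=2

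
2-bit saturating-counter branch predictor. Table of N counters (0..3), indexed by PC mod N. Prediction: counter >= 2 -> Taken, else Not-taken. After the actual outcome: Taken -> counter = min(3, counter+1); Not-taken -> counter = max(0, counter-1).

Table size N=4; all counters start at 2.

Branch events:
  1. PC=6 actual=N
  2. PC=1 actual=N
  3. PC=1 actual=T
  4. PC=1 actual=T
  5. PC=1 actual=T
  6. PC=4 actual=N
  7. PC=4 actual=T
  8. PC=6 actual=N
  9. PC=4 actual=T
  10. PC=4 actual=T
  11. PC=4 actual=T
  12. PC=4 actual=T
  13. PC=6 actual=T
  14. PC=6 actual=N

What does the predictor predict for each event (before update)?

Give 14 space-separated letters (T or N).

Ev 1: PC=6 idx=2 pred=T actual=N -> ctr[2]=1
Ev 2: PC=1 idx=1 pred=T actual=N -> ctr[1]=1
Ev 3: PC=1 idx=1 pred=N actual=T -> ctr[1]=2
Ev 4: PC=1 idx=1 pred=T actual=T -> ctr[1]=3
Ev 5: PC=1 idx=1 pred=T actual=T -> ctr[1]=3
Ev 6: PC=4 idx=0 pred=T actual=N -> ctr[0]=1
Ev 7: PC=4 idx=0 pred=N actual=T -> ctr[0]=2
Ev 8: PC=6 idx=2 pred=N actual=N -> ctr[2]=0
Ev 9: PC=4 idx=0 pred=T actual=T -> ctr[0]=3
Ev 10: PC=4 idx=0 pred=T actual=T -> ctr[0]=3
Ev 11: PC=4 idx=0 pred=T actual=T -> ctr[0]=3
Ev 12: PC=4 idx=0 pred=T actual=T -> ctr[0]=3
Ev 13: PC=6 idx=2 pred=N actual=T -> ctr[2]=1
Ev 14: PC=6 idx=2 pred=N actual=N -> ctr[2]=0

Answer: T T N T T T N N T T T T N N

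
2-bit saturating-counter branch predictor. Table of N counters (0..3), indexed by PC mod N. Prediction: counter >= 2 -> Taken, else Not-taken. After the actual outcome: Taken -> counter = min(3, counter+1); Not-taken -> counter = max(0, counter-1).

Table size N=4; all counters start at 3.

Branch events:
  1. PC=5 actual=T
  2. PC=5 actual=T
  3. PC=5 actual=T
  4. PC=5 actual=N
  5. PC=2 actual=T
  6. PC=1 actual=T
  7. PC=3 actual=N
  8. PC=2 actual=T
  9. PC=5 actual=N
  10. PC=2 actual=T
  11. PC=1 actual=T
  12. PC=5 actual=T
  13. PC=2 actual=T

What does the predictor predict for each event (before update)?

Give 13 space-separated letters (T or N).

Answer: T T T T T T T T T T T T T

Derivation:
Ev 1: PC=5 idx=1 pred=T actual=T -> ctr[1]=3
Ev 2: PC=5 idx=1 pred=T actual=T -> ctr[1]=3
Ev 3: PC=5 idx=1 pred=T actual=T -> ctr[1]=3
Ev 4: PC=5 idx=1 pred=T actual=N -> ctr[1]=2
Ev 5: PC=2 idx=2 pred=T actual=T -> ctr[2]=3
Ev 6: PC=1 idx=1 pred=T actual=T -> ctr[1]=3
Ev 7: PC=3 idx=3 pred=T actual=N -> ctr[3]=2
Ev 8: PC=2 idx=2 pred=T actual=T -> ctr[2]=3
Ev 9: PC=5 idx=1 pred=T actual=N -> ctr[1]=2
Ev 10: PC=2 idx=2 pred=T actual=T -> ctr[2]=3
Ev 11: PC=1 idx=1 pred=T actual=T -> ctr[1]=3
Ev 12: PC=5 idx=1 pred=T actual=T -> ctr[1]=3
Ev 13: PC=2 idx=2 pred=T actual=T -> ctr[2]=3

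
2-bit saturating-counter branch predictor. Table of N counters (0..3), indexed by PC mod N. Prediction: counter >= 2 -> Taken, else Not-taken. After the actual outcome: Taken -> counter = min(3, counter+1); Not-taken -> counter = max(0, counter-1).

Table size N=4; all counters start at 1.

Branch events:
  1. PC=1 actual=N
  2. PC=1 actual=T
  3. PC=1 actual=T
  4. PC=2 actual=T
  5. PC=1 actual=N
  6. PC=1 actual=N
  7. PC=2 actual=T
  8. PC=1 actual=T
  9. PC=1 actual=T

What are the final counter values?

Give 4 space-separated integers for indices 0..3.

Ev 1: PC=1 idx=1 pred=N actual=N -> ctr[1]=0
Ev 2: PC=1 idx=1 pred=N actual=T -> ctr[1]=1
Ev 3: PC=1 idx=1 pred=N actual=T -> ctr[1]=2
Ev 4: PC=2 idx=2 pred=N actual=T -> ctr[2]=2
Ev 5: PC=1 idx=1 pred=T actual=N -> ctr[1]=1
Ev 6: PC=1 idx=1 pred=N actual=N -> ctr[1]=0
Ev 7: PC=2 idx=2 pred=T actual=T -> ctr[2]=3
Ev 8: PC=1 idx=1 pred=N actual=T -> ctr[1]=1
Ev 9: PC=1 idx=1 pred=N actual=T -> ctr[1]=2

Answer: 1 2 3 1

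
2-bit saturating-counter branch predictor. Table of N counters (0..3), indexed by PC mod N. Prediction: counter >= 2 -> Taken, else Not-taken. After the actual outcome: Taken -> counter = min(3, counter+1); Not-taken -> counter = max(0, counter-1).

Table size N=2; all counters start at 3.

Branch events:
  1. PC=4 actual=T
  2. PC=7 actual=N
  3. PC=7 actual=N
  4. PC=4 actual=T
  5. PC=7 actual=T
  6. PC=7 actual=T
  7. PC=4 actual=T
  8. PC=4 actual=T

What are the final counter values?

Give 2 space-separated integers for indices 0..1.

Answer: 3 3

Derivation:
Ev 1: PC=4 idx=0 pred=T actual=T -> ctr[0]=3
Ev 2: PC=7 idx=1 pred=T actual=N -> ctr[1]=2
Ev 3: PC=7 idx=1 pred=T actual=N -> ctr[1]=1
Ev 4: PC=4 idx=0 pred=T actual=T -> ctr[0]=3
Ev 5: PC=7 idx=1 pred=N actual=T -> ctr[1]=2
Ev 6: PC=7 idx=1 pred=T actual=T -> ctr[1]=3
Ev 7: PC=4 idx=0 pred=T actual=T -> ctr[0]=3
Ev 8: PC=4 idx=0 pred=T actual=T -> ctr[0]=3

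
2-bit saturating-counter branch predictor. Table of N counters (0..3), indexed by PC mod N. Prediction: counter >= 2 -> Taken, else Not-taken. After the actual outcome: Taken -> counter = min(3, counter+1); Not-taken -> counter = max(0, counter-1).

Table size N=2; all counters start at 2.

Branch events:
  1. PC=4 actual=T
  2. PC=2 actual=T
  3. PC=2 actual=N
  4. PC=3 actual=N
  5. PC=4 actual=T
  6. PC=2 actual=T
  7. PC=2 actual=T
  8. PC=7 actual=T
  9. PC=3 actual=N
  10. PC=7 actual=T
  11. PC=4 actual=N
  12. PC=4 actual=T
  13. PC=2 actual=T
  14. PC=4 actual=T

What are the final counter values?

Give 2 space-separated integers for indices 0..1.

Answer: 3 2

Derivation:
Ev 1: PC=4 idx=0 pred=T actual=T -> ctr[0]=3
Ev 2: PC=2 idx=0 pred=T actual=T -> ctr[0]=3
Ev 3: PC=2 idx=0 pred=T actual=N -> ctr[0]=2
Ev 4: PC=3 idx=1 pred=T actual=N -> ctr[1]=1
Ev 5: PC=4 idx=0 pred=T actual=T -> ctr[0]=3
Ev 6: PC=2 idx=0 pred=T actual=T -> ctr[0]=3
Ev 7: PC=2 idx=0 pred=T actual=T -> ctr[0]=3
Ev 8: PC=7 idx=1 pred=N actual=T -> ctr[1]=2
Ev 9: PC=3 idx=1 pred=T actual=N -> ctr[1]=1
Ev 10: PC=7 idx=1 pred=N actual=T -> ctr[1]=2
Ev 11: PC=4 idx=0 pred=T actual=N -> ctr[0]=2
Ev 12: PC=4 idx=0 pred=T actual=T -> ctr[0]=3
Ev 13: PC=2 idx=0 pred=T actual=T -> ctr[0]=3
Ev 14: PC=4 idx=0 pred=T actual=T -> ctr[0]=3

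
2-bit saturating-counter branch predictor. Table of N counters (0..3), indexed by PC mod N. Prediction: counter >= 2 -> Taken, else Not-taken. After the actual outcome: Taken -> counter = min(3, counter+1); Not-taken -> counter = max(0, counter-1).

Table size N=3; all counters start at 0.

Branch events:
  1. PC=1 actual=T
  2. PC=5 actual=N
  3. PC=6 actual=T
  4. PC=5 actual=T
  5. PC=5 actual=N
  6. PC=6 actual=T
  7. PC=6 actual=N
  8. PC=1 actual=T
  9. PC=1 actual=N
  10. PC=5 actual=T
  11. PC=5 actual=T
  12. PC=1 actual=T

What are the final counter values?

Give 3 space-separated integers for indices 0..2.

Ev 1: PC=1 idx=1 pred=N actual=T -> ctr[1]=1
Ev 2: PC=5 idx=2 pred=N actual=N -> ctr[2]=0
Ev 3: PC=6 idx=0 pred=N actual=T -> ctr[0]=1
Ev 4: PC=5 idx=2 pred=N actual=T -> ctr[2]=1
Ev 5: PC=5 idx=2 pred=N actual=N -> ctr[2]=0
Ev 6: PC=6 idx=0 pred=N actual=T -> ctr[0]=2
Ev 7: PC=6 idx=0 pred=T actual=N -> ctr[0]=1
Ev 8: PC=1 idx=1 pred=N actual=T -> ctr[1]=2
Ev 9: PC=1 idx=1 pred=T actual=N -> ctr[1]=1
Ev 10: PC=5 idx=2 pred=N actual=T -> ctr[2]=1
Ev 11: PC=5 idx=2 pred=N actual=T -> ctr[2]=2
Ev 12: PC=1 idx=1 pred=N actual=T -> ctr[1]=2

Answer: 1 2 2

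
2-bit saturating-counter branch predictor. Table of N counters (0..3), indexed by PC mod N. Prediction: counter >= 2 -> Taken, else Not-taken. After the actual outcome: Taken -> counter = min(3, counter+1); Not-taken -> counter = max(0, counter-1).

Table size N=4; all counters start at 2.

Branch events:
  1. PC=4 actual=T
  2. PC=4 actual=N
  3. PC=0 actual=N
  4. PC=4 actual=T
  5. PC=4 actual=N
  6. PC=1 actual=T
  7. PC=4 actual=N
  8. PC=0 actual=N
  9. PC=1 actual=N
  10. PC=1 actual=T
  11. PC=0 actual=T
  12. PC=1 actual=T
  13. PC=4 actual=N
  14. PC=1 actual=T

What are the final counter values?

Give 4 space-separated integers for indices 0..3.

Ev 1: PC=4 idx=0 pred=T actual=T -> ctr[0]=3
Ev 2: PC=4 idx=0 pred=T actual=N -> ctr[0]=2
Ev 3: PC=0 idx=0 pred=T actual=N -> ctr[0]=1
Ev 4: PC=4 idx=0 pred=N actual=T -> ctr[0]=2
Ev 5: PC=4 idx=0 pred=T actual=N -> ctr[0]=1
Ev 6: PC=1 idx=1 pred=T actual=T -> ctr[1]=3
Ev 7: PC=4 idx=0 pred=N actual=N -> ctr[0]=0
Ev 8: PC=0 idx=0 pred=N actual=N -> ctr[0]=0
Ev 9: PC=1 idx=1 pred=T actual=N -> ctr[1]=2
Ev 10: PC=1 idx=1 pred=T actual=T -> ctr[1]=3
Ev 11: PC=0 idx=0 pred=N actual=T -> ctr[0]=1
Ev 12: PC=1 idx=1 pred=T actual=T -> ctr[1]=3
Ev 13: PC=4 idx=0 pred=N actual=N -> ctr[0]=0
Ev 14: PC=1 idx=1 pred=T actual=T -> ctr[1]=3

Answer: 0 3 2 2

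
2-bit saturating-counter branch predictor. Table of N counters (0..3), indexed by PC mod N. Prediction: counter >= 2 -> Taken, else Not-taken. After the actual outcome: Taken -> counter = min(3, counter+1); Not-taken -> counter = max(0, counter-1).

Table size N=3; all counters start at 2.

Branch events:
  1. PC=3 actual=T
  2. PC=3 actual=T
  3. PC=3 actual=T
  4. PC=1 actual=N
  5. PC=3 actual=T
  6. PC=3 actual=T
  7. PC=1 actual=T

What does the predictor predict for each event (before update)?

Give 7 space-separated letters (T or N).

Answer: T T T T T T N

Derivation:
Ev 1: PC=3 idx=0 pred=T actual=T -> ctr[0]=3
Ev 2: PC=3 idx=0 pred=T actual=T -> ctr[0]=3
Ev 3: PC=3 idx=0 pred=T actual=T -> ctr[0]=3
Ev 4: PC=1 idx=1 pred=T actual=N -> ctr[1]=1
Ev 5: PC=3 idx=0 pred=T actual=T -> ctr[0]=3
Ev 6: PC=3 idx=0 pred=T actual=T -> ctr[0]=3
Ev 7: PC=1 idx=1 pred=N actual=T -> ctr[1]=2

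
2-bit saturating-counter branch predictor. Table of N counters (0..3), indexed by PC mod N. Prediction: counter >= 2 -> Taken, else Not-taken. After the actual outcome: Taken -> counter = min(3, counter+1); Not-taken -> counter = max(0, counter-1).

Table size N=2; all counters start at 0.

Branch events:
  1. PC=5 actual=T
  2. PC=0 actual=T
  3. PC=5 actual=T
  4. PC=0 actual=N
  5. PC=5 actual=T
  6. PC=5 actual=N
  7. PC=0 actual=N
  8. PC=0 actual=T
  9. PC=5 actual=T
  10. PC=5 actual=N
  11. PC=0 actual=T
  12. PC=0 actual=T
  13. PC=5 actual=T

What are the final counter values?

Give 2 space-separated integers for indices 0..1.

Ev 1: PC=5 idx=1 pred=N actual=T -> ctr[1]=1
Ev 2: PC=0 idx=0 pred=N actual=T -> ctr[0]=1
Ev 3: PC=5 idx=1 pred=N actual=T -> ctr[1]=2
Ev 4: PC=0 idx=0 pred=N actual=N -> ctr[0]=0
Ev 5: PC=5 idx=1 pred=T actual=T -> ctr[1]=3
Ev 6: PC=5 idx=1 pred=T actual=N -> ctr[1]=2
Ev 7: PC=0 idx=0 pred=N actual=N -> ctr[0]=0
Ev 8: PC=0 idx=0 pred=N actual=T -> ctr[0]=1
Ev 9: PC=5 idx=1 pred=T actual=T -> ctr[1]=3
Ev 10: PC=5 idx=1 pred=T actual=N -> ctr[1]=2
Ev 11: PC=0 idx=0 pred=N actual=T -> ctr[0]=2
Ev 12: PC=0 idx=0 pred=T actual=T -> ctr[0]=3
Ev 13: PC=5 idx=1 pred=T actual=T -> ctr[1]=3

Answer: 3 3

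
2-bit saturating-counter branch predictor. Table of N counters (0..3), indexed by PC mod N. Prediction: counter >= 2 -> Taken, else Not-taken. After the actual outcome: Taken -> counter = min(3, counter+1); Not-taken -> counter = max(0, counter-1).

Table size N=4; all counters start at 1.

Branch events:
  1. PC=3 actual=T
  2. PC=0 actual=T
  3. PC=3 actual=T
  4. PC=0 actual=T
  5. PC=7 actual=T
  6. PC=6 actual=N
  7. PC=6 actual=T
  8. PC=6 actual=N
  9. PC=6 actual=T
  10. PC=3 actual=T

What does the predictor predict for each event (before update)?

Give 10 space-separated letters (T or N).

Answer: N N T T T N N N N T

Derivation:
Ev 1: PC=3 idx=3 pred=N actual=T -> ctr[3]=2
Ev 2: PC=0 idx=0 pred=N actual=T -> ctr[0]=2
Ev 3: PC=3 idx=3 pred=T actual=T -> ctr[3]=3
Ev 4: PC=0 idx=0 pred=T actual=T -> ctr[0]=3
Ev 5: PC=7 idx=3 pred=T actual=T -> ctr[3]=3
Ev 6: PC=6 idx=2 pred=N actual=N -> ctr[2]=0
Ev 7: PC=6 idx=2 pred=N actual=T -> ctr[2]=1
Ev 8: PC=6 idx=2 pred=N actual=N -> ctr[2]=0
Ev 9: PC=6 idx=2 pred=N actual=T -> ctr[2]=1
Ev 10: PC=3 idx=3 pred=T actual=T -> ctr[3]=3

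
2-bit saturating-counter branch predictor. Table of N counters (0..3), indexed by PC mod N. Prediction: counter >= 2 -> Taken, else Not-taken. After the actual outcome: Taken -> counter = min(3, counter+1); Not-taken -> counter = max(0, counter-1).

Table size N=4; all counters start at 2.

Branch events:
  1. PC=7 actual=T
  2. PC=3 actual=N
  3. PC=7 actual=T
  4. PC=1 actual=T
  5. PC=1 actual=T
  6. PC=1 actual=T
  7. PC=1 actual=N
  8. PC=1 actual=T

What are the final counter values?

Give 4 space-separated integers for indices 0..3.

Answer: 2 3 2 3

Derivation:
Ev 1: PC=7 idx=3 pred=T actual=T -> ctr[3]=3
Ev 2: PC=3 idx=3 pred=T actual=N -> ctr[3]=2
Ev 3: PC=7 idx=3 pred=T actual=T -> ctr[3]=3
Ev 4: PC=1 idx=1 pred=T actual=T -> ctr[1]=3
Ev 5: PC=1 idx=1 pred=T actual=T -> ctr[1]=3
Ev 6: PC=1 idx=1 pred=T actual=T -> ctr[1]=3
Ev 7: PC=1 idx=1 pred=T actual=N -> ctr[1]=2
Ev 8: PC=1 idx=1 pred=T actual=T -> ctr[1]=3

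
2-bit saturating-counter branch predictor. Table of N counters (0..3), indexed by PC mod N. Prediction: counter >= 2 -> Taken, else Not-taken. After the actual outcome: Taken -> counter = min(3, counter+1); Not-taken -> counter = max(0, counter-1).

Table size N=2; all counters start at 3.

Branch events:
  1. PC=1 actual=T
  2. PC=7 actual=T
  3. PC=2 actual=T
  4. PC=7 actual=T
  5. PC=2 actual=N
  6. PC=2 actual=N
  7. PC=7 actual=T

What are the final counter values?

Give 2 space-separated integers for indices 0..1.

Ev 1: PC=1 idx=1 pred=T actual=T -> ctr[1]=3
Ev 2: PC=7 idx=1 pred=T actual=T -> ctr[1]=3
Ev 3: PC=2 idx=0 pred=T actual=T -> ctr[0]=3
Ev 4: PC=7 idx=1 pred=T actual=T -> ctr[1]=3
Ev 5: PC=2 idx=0 pred=T actual=N -> ctr[0]=2
Ev 6: PC=2 idx=0 pred=T actual=N -> ctr[0]=1
Ev 7: PC=7 idx=1 pred=T actual=T -> ctr[1]=3

Answer: 1 3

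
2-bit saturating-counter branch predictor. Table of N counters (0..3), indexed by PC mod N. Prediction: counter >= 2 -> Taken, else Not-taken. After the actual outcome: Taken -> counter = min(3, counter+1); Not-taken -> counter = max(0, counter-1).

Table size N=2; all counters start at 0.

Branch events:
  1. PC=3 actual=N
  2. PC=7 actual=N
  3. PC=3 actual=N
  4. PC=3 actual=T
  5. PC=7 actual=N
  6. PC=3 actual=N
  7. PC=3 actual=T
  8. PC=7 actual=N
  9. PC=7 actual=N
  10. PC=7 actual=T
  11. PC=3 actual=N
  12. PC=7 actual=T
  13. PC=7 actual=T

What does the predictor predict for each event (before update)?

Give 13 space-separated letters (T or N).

Ev 1: PC=3 idx=1 pred=N actual=N -> ctr[1]=0
Ev 2: PC=7 idx=1 pred=N actual=N -> ctr[1]=0
Ev 3: PC=3 idx=1 pred=N actual=N -> ctr[1]=0
Ev 4: PC=3 idx=1 pred=N actual=T -> ctr[1]=1
Ev 5: PC=7 idx=1 pred=N actual=N -> ctr[1]=0
Ev 6: PC=3 idx=1 pred=N actual=N -> ctr[1]=0
Ev 7: PC=3 idx=1 pred=N actual=T -> ctr[1]=1
Ev 8: PC=7 idx=1 pred=N actual=N -> ctr[1]=0
Ev 9: PC=7 idx=1 pred=N actual=N -> ctr[1]=0
Ev 10: PC=7 idx=1 pred=N actual=T -> ctr[1]=1
Ev 11: PC=3 idx=1 pred=N actual=N -> ctr[1]=0
Ev 12: PC=7 idx=1 pred=N actual=T -> ctr[1]=1
Ev 13: PC=7 idx=1 pred=N actual=T -> ctr[1]=2

Answer: N N N N N N N N N N N N N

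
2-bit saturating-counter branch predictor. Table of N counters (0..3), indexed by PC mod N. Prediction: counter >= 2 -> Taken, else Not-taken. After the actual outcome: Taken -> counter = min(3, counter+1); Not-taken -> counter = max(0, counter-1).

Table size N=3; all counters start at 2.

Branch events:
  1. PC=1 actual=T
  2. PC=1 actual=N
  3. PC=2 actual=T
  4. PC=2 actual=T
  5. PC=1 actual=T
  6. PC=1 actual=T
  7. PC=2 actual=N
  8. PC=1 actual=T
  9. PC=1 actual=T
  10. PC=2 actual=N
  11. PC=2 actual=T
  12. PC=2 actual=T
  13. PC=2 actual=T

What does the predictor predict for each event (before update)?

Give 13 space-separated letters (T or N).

Answer: T T T T T T T T T T N T T

Derivation:
Ev 1: PC=1 idx=1 pred=T actual=T -> ctr[1]=3
Ev 2: PC=1 idx=1 pred=T actual=N -> ctr[1]=2
Ev 3: PC=2 idx=2 pred=T actual=T -> ctr[2]=3
Ev 4: PC=2 idx=2 pred=T actual=T -> ctr[2]=3
Ev 5: PC=1 idx=1 pred=T actual=T -> ctr[1]=3
Ev 6: PC=1 idx=1 pred=T actual=T -> ctr[1]=3
Ev 7: PC=2 idx=2 pred=T actual=N -> ctr[2]=2
Ev 8: PC=1 idx=1 pred=T actual=T -> ctr[1]=3
Ev 9: PC=1 idx=1 pred=T actual=T -> ctr[1]=3
Ev 10: PC=2 idx=2 pred=T actual=N -> ctr[2]=1
Ev 11: PC=2 idx=2 pred=N actual=T -> ctr[2]=2
Ev 12: PC=2 idx=2 pred=T actual=T -> ctr[2]=3
Ev 13: PC=2 idx=2 pred=T actual=T -> ctr[2]=3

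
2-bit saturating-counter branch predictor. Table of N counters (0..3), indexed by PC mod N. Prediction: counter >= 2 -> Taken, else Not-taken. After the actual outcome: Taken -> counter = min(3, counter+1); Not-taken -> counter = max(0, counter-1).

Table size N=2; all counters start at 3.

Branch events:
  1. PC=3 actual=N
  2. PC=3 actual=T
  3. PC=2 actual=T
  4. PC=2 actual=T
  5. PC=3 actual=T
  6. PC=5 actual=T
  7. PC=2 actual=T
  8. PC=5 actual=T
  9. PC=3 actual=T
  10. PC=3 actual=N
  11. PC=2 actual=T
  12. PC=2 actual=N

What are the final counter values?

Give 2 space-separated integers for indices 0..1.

Answer: 2 2

Derivation:
Ev 1: PC=3 idx=1 pred=T actual=N -> ctr[1]=2
Ev 2: PC=3 idx=1 pred=T actual=T -> ctr[1]=3
Ev 3: PC=2 idx=0 pred=T actual=T -> ctr[0]=3
Ev 4: PC=2 idx=0 pred=T actual=T -> ctr[0]=3
Ev 5: PC=3 idx=1 pred=T actual=T -> ctr[1]=3
Ev 6: PC=5 idx=1 pred=T actual=T -> ctr[1]=3
Ev 7: PC=2 idx=0 pred=T actual=T -> ctr[0]=3
Ev 8: PC=5 idx=1 pred=T actual=T -> ctr[1]=3
Ev 9: PC=3 idx=1 pred=T actual=T -> ctr[1]=3
Ev 10: PC=3 idx=1 pred=T actual=N -> ctr[1]=2
Ev 11: PC=2 idx=0 pred=T actual=T -> ctr[0]=3
Ev 12: PC=2 idx=0 pred=T actual=N -> ctr[0]=2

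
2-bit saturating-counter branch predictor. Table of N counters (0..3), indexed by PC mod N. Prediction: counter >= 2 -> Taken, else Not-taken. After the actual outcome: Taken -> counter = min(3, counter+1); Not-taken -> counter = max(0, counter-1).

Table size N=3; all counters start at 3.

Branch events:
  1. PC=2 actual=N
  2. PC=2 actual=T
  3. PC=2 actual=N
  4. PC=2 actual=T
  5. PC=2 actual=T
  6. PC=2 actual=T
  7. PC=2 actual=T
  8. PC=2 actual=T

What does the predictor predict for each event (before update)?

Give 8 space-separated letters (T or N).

Ev 1: PC=2 idx=2 pred=T actual=N -> ctr[2]=2
Ev 2: PC=2 idx=2 pred=T actual=T -> ctr[2]=3
Ev 3: PC=2 idx=2 pred=T actual=N -> ctr[2]=2
Ev 4: PC=2 idx=2 pred=T actual=T -> ctr[2]=3
Ev 5: PC=2 idx=2 pred=T actual=T -> ctr[2]=3
Ev 6: PC=2 idx=2 pred=T actual=T -> ctr[2]=3
Ev 7: PC=2 idx=2 pred=T actual=T -> ctr[2]=3
Ev 8: PC=2 idx=2 pred=T actual=T -> ctr[2]=3

Answer: T T T T T T T T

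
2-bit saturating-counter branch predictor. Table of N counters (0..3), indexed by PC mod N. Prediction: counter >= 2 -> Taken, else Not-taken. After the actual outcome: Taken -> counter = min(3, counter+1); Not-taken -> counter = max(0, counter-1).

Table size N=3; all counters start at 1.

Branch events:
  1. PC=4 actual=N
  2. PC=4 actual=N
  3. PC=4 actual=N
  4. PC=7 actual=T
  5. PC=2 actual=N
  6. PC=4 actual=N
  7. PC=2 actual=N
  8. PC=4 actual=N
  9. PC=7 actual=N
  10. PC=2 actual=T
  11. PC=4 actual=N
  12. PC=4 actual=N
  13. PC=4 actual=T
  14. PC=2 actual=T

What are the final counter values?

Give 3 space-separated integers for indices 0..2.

Ev 1: PC=4 idx=1 pred=N actual=N -> ctr[1]=0
Ev 2: PC=4 idx=1 pred=N actual=N -> ctr[1]=0
Ev 3: PC=4 idx=1 pred=N actual=N -> ctr[1]=0
Ev 4: PC=7 idx=1 pred=N actual=T -> ctr[1]=1
Ev 5: PC=2 idx=2 pred=N actual=N -> ctr[2]=0
Ev 6: PC=4 idx=1 pred=N actual=N -> ctr[1]=0
Ev 7: PC=2 idx=2 pred=N actual=N -> ctr[2]=0
Ev 8: PC=4 idx=1 pred=N actual=N -> ctr[1]=0
Ev 9: PC=7 idx=1 pred=N actual=N -> ctr[1]=0
Ev 10: PC=2 idx=2 pred=N actual=T -> ctr[2]=1
Ev 11: PC=4 idx=1 pred=N actual=N -> ctr[1]=0
Ev 12: PC=4 idx=1 pred=N actual=N -> ctr[1]=0
Ev 13: PC=4 idx=1 pred=N actual=T -> ctr[1]=1
Ev 14: PC=2 idx=2 pred=N actual=T -> ctr[2]=2

Answer: 1 1 2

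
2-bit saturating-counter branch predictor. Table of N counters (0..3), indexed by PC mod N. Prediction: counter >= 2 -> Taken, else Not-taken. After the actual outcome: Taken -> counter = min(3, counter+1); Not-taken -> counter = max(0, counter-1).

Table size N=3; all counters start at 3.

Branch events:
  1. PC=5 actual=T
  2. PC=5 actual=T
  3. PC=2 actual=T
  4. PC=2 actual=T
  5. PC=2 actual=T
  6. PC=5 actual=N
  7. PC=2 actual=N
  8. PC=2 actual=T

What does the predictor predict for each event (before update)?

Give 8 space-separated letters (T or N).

Ev 1: PC=5 idx=2 pred=T actual=T -> ctr[2]=3
Ev 2: PC=5 idx=2 pred=T actual=T -> ctr[2]=3
Ev 3: PC=2 idx=2 pred=T actual=T -> ctr[2]=3
Ev 4: PC=2 idx=2 pred=T actual=T -> ctr[2]=3
Ev 5: PC=2 idx=2 pred=T actual=T -> ctr[2]=3
Ev 6: PC=5 idx=2 pred=T actual=N -> ctr[2]=2
Ev 7: PC=2 idx=2 pred=T actual=N -> ctr[2]=1
Ev 8: PC=2 idx=2 pred=N actual=T -> ctr[2]=2

Answer: T T T T T T T N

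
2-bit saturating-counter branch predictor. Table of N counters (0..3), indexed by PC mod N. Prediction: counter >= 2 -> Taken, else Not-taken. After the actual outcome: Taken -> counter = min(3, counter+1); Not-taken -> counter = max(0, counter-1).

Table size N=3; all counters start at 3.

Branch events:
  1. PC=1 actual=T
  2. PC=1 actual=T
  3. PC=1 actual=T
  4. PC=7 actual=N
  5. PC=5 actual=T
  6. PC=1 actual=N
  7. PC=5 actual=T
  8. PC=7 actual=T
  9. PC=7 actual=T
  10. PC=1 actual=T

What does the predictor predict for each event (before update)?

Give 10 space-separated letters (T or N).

Ev 1: PC=1 idx=1 pred=T actual=T -> ctr[1]=3
Ev 2: PC=1 idx=1 pred=T actual=T -> ctr[1]=3
Ev 3: PC=1 idx=1 pred=T actual=T -> ctr[1]=3
Ev 4: PC=7 idx=1 pred=T actual=N -> ctr[1]=2
Ev 5: PC=5 idx=2 pred=T actual=T -> ctr[2]=3
Ev 6: PC=1 idx=1 pred=T actual=N -> ctr[1]=1
Ev 7: PC=5 idx=2 pred=T actual=T -> ctr[2]=3
Ev 8: PC=7 idx=1 pred=N actual=T -> ctr[1]=2
Ev 9: PC=7 idx=1 pred=T actual=T -> ctr[1]=3
Ev 10: PC=1 idx=1 pred=T actual=T -> ctr[1]=3

Answer: T T T T T T T N T T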